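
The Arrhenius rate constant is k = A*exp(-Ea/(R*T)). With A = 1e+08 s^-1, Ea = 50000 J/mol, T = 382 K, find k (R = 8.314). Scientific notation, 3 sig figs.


k = A * exp(-Ea/(R*T))
k = 1e+08 * exp(-50000 / (8.314 * 382))
k = 1e+08 * exp(-15.743331)
k = 1.45e+01


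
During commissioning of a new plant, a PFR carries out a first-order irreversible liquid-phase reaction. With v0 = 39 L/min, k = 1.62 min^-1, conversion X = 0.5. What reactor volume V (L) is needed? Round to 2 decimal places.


V = (v0/k) * ln(1/(1-X))
V = (39/1.62) * ln(1/(1-0.5))
V = 24.074074 * ln(2.0)
V = 24.074074 * 0.693147
V = 16.69 L


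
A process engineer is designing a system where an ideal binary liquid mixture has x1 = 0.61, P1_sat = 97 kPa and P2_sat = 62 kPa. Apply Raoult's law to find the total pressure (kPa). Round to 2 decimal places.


P = x1*P1_sat + x2*P2_sat
x2 = 1 - x1 = 1 - 0.61 = 0.39
P = 0.61*97 + 0.39*62
P = 59.17 + 24.18
P = 83.35 kPa


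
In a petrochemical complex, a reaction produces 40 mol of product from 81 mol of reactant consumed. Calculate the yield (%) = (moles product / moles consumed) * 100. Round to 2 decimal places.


Yield = (moles product / moles consumed) * 100%
Yield = (40 / 81) * 100
Yield = 0.4938 * 100
Yield = 49.38%


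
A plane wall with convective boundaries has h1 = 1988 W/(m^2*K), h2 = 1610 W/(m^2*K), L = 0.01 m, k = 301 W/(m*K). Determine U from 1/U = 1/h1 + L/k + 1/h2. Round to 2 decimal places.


1/U = 1/h1 + L/k + 1/h2
1/U = 1/1988 + 0.01/301 + 1/1610
1/U = 0.0005030181 + 3.32226e-05 + 0.000621118
1/U = 0.0011573587
U = 864.04 W/(m^2*K)


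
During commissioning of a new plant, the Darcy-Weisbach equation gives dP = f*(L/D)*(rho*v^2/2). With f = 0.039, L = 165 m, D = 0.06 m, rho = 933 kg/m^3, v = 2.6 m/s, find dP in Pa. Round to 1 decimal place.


dP = f * (L/D) * (rho*v^2/2)
dP = 0.039 * (165/0.06) * (933*2.6^2/2)
L/D = 2750.0
rho*v^2/2 = 933*6.76/2 = 3153.54
dP = 0.039 * 2750.0 * 3153.54
dP = 338217.2 Pa


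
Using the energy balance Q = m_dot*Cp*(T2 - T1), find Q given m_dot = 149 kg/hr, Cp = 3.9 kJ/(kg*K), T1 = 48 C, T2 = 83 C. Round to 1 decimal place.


Q = m_dot * Cp * (T2 - T1)
Q = 149 * 3.9 * (83 - 48)
Q = 149 * 3.9 * 35
Q = 20338.5 kJ/hr


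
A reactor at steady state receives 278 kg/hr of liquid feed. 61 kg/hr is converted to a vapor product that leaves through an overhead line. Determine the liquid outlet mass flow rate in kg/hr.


Steady-state mass balance on the main outlet: F_out = F_in - F_removed
F_out = 278 - 61
F_out = 217 kg/hr


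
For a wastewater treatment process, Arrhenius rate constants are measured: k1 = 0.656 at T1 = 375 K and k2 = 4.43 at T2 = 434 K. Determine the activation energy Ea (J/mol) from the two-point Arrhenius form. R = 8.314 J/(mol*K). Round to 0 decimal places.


Ea = R * ln(k2/k1) / (1/T1 - 1/T2)
ln(k2/k1) = ln(4.43/0.656) = 1.9099941
1/T1 - 1/T2 = 1/375 - 1/434 = 0.000362519201
Ea = 8.314 * 1.9099941 / 0.000362519201
Ea = 43804 J/mol


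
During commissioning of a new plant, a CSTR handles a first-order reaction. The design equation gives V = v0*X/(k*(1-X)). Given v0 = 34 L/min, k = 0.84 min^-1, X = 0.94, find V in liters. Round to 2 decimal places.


V = v0 * X / (k * (1 - X))
V = 34 * 0.94 / (0.84 * (1 - 0.94))
V = 31.96 / (0.84 * 0.06)
V = 31.96 / 0.0504
V = 634.13 L


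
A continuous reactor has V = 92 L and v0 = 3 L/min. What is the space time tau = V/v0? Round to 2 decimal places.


tau = V / v0
tau = 92 / 3
tau = 30.67 min


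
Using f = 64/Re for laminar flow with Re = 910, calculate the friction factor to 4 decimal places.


f = 64 / Re
f = 64 / 910
f = 0.0703


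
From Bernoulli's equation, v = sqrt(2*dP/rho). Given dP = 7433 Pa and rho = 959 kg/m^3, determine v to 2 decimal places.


v = sqrt(2*dP/rho)
v = sqrt(2*7433/959)
v = sqrt(15.501564)
v = 3.94 m/s


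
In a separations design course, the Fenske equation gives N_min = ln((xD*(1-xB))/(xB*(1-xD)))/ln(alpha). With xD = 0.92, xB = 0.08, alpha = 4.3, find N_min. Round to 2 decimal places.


N_min = ln((xD*(1-xB))/(xB*(1-xD))) / ln(alpha)
Numerator inside ln: 0.8464 / 0.0064 = 132.25
ln(132.25) = 4.884694
ln(alpha) = ln(4.3) = 1.458615
N_min = 4.884694 / 1.458615 = 3.35


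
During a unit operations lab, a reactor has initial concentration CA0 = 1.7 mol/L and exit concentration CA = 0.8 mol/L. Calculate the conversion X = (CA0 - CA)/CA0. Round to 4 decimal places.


X = (CA0 - CA) / CA0
X = (1.7 - 0.8) / 1.7
X = 0.9 / 1.7
X = 0.5294


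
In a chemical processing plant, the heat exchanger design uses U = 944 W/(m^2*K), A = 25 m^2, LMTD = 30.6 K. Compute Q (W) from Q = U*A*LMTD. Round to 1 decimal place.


Q = U * A * LMTD
Q = 944 * 25 * 30.6
Q = 722160.0 W


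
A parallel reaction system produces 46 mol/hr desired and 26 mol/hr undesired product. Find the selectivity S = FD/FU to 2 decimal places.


S = desired product rate / undesired product rate
S = 46 / 26
S = 1.77


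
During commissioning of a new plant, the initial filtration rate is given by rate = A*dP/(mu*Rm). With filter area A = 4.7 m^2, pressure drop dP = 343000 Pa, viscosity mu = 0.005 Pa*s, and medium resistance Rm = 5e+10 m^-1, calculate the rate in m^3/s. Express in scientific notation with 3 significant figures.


rate = A * dP / (mu * Rm)
rate = 4.7 * 343000 / (0.005 * 5e+10)
rate = 1612100.0 / 2.500e+08
rate = 6.45e-03 m^3/s


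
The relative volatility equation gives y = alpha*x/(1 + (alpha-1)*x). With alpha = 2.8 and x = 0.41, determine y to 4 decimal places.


y = alpha*x / (1 + (alpha-1)*x)
y = 2.8*0.41 / (1 + (2.8-1)*0.41)
y = 1.148 / (1 + 0.738)
y = 1.148 / 1.738
y = 0.6605


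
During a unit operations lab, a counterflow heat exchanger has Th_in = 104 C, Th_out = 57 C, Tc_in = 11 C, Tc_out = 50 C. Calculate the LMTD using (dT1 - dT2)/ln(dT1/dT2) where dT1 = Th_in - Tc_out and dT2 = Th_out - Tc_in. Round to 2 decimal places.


dT1 = Th_in - Tc_out = 104 - 50 = 54
dT2 = Th_out - Tc_in = 57 - 11 = 46
LMTD = (dT1 - dT2) / ln(dT1/dT2)
LMTD = (54 - 46) / ln(54/46)
LMTD = 49.89 K


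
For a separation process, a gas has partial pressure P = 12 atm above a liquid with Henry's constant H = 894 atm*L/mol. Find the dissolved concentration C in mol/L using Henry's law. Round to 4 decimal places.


C = P / H
C = 12 / 894
C = 0.0134 mol/L


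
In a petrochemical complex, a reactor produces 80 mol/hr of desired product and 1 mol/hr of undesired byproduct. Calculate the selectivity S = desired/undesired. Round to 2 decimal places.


S = desired product rate / undesired product rate
S = 80 / 1
S = 80.00


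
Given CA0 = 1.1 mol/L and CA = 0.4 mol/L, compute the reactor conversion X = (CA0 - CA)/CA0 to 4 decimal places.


X = (CA0 - CA) / CA0
X = (1.1 - 0.4) / 1.1
X = 0.7 / 1.1
X = 0.6364


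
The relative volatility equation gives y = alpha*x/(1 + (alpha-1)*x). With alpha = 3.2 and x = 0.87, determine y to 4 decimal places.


y = alpha*x / (1 + (alpha-1)*x)
y = 3.2*0.87 / (1 + (3.2-1)*0.87)
y = 2.784 / (1 + 1.914)
y = 2.784 / 2.914
y = 0.9554


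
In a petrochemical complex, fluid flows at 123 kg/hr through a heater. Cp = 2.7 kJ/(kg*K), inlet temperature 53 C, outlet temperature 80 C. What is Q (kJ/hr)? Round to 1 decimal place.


Q = m_dot * Cp * (T2 - T1)
Q = 123 * 2.7 * (80 - 53)
Q = 123 * 2.7 * 27
Q = 8966.7 kJ/hr


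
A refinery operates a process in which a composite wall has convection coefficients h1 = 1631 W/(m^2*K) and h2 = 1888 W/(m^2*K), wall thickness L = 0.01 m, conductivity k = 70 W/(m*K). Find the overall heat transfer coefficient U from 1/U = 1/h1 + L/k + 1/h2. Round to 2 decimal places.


1/U = 1/h1 + L/k + 1/h2
1/U = 1/1631 + 0.01/70 + 1/1888
1/U = 0.0006131208 + 0.0001428571 + 0.000529661
1/U = 0.0012856389
U = 777.82 W/(m^2*K)


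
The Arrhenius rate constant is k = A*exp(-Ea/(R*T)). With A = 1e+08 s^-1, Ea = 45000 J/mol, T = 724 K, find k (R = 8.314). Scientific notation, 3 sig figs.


k = A * exp(-Ea/(R*T))
k = 1e+08 * exp(-45000 / (8.314 * 724))
k = 1e+08 * exp(-7.475908)
k = 5.67e+04


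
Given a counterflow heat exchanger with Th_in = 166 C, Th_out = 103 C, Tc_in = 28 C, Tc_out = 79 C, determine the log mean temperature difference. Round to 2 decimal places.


dT1 = Th_in - Tc_out = 166 - 79 = 87
dT2 = Th_out - Tc_in = 103 - 28 = 75
LMTD = (dT1 - dT2) / ln(dT1/dT2)
LMTD = (87 - 75) / ln(87/75)
LMTD = 80.85 K


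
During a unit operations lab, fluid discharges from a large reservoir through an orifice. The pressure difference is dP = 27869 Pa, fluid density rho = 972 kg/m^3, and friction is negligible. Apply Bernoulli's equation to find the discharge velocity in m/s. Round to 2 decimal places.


v = sqrt(2*dP/rho)
v = sqrt(2*27869/972)
v = sqrt(57.343621)
v = 7.57 m/s


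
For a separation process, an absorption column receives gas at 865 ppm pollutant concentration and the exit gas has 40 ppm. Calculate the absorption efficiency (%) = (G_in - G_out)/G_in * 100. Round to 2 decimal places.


Efficiency = (G_in - G_out) / G_in * 100%
Efficiency = (865 - 40) / 865 * 100
Efficiency = 825 / 865 * 100
Efficiency = 95.38%


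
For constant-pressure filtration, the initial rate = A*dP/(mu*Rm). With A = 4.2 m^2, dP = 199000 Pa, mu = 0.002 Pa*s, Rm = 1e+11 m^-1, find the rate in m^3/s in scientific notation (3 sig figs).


rate = A * dP / (mu * Rm)
rate = 4.2 * 199000 / (0.002 * 1e+11)
rate = 835800.0 / 2.000e+08
rate = 4.18e-03 m^3/s


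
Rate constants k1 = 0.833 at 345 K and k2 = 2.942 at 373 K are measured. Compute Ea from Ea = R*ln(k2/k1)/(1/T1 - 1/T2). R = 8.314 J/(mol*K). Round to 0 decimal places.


Ea = R * ln(k2/k1) / (1/T1 - 1/T2)
ln(k2/k1) = ln(2.942/0.833) = 1.2618113
1/T1 - 1/T2 = 1/345 - 1/373 = 0.000217585577
Ea = 8.314 * 1.2618113 / 0.000217585577
Ea = 48214 J/mol


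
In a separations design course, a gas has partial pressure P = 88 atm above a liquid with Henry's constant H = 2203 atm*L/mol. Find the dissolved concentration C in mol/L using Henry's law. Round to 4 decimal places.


C = P / H
C = 88 / 2203
C = 0.0399 mol/L


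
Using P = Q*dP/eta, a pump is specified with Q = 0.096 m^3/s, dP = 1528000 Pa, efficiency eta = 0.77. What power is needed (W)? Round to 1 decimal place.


P = Q * dP / eta
P = 0.096 * 1528000 / 0.77
P = 146688.0 / 0.77
P = 190503.9 W


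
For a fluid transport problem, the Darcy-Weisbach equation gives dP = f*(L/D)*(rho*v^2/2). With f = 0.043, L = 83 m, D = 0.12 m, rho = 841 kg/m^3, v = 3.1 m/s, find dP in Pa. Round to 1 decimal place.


dP = f * (L/D) * (rho*v^2/2)
dP = 0.043 * (83/0.12) * (841*3.1^2/2)
L/D = 691.66666667
rho*v^2/2 = 841*9.61/2 = 4041.005
dP = 0.043 * 691.66666667 * 4041.005
dP = 120186.2 Pa


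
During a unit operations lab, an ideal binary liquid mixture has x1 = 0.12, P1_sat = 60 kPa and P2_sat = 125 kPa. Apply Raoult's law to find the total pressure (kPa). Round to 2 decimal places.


P = x1*P1_sat + x2*P2_sat
x2 = 1 - x1 = 1 - 0.12 = 0.88
P = 0.12*60 + 0.88*125
P = 7.2 + 110.0
P = 117.20 kPa


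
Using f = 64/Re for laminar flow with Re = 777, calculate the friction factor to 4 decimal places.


f = 64 / Re
f = 64 / 777
f = 0.0824


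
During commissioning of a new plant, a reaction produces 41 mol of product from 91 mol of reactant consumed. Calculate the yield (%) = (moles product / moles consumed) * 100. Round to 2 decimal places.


Yield = (moles product / moles consumed) * 100%
Yield = (41 / 91) * 100
Yield = 0.4505 * 100
Yield = 45.05%


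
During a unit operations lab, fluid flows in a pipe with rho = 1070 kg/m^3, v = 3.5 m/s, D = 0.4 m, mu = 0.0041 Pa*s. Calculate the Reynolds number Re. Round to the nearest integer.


Re = rho * v * D / mu
Re = 1070 * 3.5 * 0.4 / 0.0041
Re = 1498.0 / 0.0041
Re = 365366


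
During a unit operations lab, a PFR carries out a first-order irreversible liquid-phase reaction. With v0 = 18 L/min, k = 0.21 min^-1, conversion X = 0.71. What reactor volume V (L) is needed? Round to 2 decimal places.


V = (v0/k) * ln(1/(1-X))
V = (18/0.21) * ln(1/(1-0.71))
V = 85.714286 * ln(3.448276)
V = 85.714286 * 1.237874
V = 106.10 L


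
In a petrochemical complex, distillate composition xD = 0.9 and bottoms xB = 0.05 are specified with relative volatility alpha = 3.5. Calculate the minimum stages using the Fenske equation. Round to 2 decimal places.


N_min = ln((xD*(1-xB))/(xB*(1-xD))) / ln(alpha)
Numerator inside ln: 0.855 / 0.005 = 171.0
ln(171.0) = 5.141664
ln(alpha) = ln(3.5) = 1.252763
N_min = 5.141664 / 1.252763 = 4.10


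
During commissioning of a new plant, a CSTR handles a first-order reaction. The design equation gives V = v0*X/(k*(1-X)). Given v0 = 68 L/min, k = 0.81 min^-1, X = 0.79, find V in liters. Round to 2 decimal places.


V = v0 * X / (k * (1 - X))
V = 68 * 0.79 / (0.81 * (1 - 0.79))
V = 53.72 / (0.81 * 0.21)
V = 53.72 / 0.1701
V = 315.81 L


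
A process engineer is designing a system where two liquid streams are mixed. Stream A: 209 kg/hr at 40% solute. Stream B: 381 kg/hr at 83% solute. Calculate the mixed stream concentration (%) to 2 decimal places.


Mass balance on solute: F1*x1 + F2*x2 = F3*x3
F3 = F1 + F2 = 209 + 381 = 590 kg/hr
x3 = (F1*x1 + F2*x2)/F3
x3 = (209*0.4 + 381*0.83) / 590
x3 = 67.77%


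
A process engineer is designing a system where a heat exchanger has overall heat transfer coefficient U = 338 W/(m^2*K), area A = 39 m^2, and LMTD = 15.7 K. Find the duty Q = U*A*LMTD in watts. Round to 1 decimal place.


Q = U * A * LMTD
Q = 338 * 39 * 15.7
Q = 206957.4 W


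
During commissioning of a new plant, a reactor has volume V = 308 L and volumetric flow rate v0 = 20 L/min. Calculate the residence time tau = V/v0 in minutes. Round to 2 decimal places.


tau = V / v0
tau = 308 / 20
tau = 15.40 min


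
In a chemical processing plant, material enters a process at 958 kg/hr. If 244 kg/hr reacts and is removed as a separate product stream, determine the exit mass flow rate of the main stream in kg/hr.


Steady-state mass balance on the main outlet: F_out = F_in - F_removed
F_out = 958 - 244
F_out = 714 kg/hr


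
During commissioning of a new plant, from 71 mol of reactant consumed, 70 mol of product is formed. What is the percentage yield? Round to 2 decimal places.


Yield = (moles product / moles consumed) * 100%
Yield = (70 / 71) * 100
Yield = 0.9859 * 100
Yield = 98.59%


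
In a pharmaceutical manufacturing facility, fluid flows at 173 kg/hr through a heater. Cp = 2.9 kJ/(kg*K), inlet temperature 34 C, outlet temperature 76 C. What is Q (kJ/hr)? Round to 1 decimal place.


Q = m_dot * Cp * (T2 - T1)
Q = 173 * 2.9 * (76 - 34)
Q = 173 * 2.9 * 42
Q = 21071.4 kJ/hr


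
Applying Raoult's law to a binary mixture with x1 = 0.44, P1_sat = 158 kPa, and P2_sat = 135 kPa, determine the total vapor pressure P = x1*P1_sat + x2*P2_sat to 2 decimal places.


P = x1*P1_sat + x2*P2_sat
x2 = 1 - x1 = 1 - 0.44 = 0.56
P = 0.44*158 + 0.56*135
P = 69.52 + 75.6
P = 145.12 kPa


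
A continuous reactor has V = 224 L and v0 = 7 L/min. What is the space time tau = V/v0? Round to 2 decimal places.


tau = V / v0
tau = 224 / 7
tau = 32.00 min


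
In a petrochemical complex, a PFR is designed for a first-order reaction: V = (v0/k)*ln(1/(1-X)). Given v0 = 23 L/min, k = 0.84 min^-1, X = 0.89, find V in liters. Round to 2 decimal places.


V = (v0/k) * ln(1/(1-X))
V = (23/0.84) * ln(1/(1-0.89))
V = 27.380952 * ln(9.090909)
V = 27.380952 * 2.207275
V = 60.44 L


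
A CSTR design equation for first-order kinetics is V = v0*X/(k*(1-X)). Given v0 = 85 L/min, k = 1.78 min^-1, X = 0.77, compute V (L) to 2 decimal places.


V = v0 * X / (k * (1 - X))
V = 85 * 0.77 / (1.78 * (1 - 0.77))
V = 65.45 / (1.78 * 0.23)
V = 65.45 / 0.4094
V = 159.87 L


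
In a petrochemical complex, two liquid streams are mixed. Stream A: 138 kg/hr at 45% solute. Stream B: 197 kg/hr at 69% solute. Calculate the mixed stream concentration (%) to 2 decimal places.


Mass balance on solute: F1*x1 + F2*x2 = F3*x3
F3 = F1 + F2 = 138 + 197 = 335 kg/hr
x3 = (F1*x1 + F2*x2)/F3
x3 = (138*0.45 + 197*0.69) / 335
x3 = 59.11%


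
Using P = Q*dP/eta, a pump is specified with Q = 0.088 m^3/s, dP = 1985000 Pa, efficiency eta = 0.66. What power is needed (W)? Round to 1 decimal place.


P = Q * dP / eta
P = 0.088 * 1985000 / 0.66
P = 174680.0 / 0.66
P = 264666.7 W


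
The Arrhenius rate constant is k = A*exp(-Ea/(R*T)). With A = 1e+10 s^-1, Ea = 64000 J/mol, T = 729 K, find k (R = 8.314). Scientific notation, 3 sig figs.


k = A * exp(-Ea/(R*T))
k = 1e+10 * exp(-64000 / (8.314 * 729))
k = 1e+10 * exp(-10.559477)
k = 2.59e+05


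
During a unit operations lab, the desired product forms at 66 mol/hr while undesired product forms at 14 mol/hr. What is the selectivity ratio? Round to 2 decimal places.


S = desired product rate / undesired product rate
S = 66 / 14
S = 4.71


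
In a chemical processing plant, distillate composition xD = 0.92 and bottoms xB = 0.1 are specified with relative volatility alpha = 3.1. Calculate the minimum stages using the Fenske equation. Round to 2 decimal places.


N_min = ln((xD*(1-xB))/(xB*(1-xD))) / ln(alpha)
Numerator inside ln: 0.828 / 0.008 = 103.5
ln(103.5) = 4.639572
ln(alpha) = ln(3.1) = 1.131402
N_min = 4.639572 / 1.131402 = 4.10


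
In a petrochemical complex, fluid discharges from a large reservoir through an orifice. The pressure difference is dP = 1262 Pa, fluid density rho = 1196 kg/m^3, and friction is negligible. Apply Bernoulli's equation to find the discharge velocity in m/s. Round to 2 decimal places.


v = sqrt(2*dP/rho)
v = sqrt(2*1262/1196)
v = sqrt(2.110368)
v = 1.45 m/s


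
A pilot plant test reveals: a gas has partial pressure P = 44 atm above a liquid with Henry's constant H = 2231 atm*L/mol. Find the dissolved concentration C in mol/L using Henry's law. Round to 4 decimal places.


C = P / H
C = 44 / 2231
C = 0.0197 mol/L


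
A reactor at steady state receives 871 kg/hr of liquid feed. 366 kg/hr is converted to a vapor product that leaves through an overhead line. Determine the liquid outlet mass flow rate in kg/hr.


Steady-state mass balance on the main outlet: F_out = F_in - F_removed
F_out = 871 - 366
F_out = 505 kg/hr


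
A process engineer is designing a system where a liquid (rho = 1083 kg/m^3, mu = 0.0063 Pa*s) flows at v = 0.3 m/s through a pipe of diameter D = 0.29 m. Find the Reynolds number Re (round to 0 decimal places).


Re = rho * v * D / mu
Re = 1083 * 0.3 * 0.29 / 0.0063
Re = 94.221 / 0.0063
Re = 14956


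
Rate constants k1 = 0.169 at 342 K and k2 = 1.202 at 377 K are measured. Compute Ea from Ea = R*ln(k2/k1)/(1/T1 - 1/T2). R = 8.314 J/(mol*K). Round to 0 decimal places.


Ea = R * ln(k2/k1) / (1/T1 - 1/T2)
ln(k2/k1) = ln(1.202/0.169) = 1.9618434
1/T1 - 1/T2 = 1/342 - 1/377 = 0.000271456714
Ea = 8.314 * 1.9618434 / 0.000271456714
Ea = 60086 J/mol


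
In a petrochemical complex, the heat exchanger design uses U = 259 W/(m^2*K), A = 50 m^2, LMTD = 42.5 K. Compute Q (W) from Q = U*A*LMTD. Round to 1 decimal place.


Q = U * A * LMTD
Q = 259 * 50 * 42.5
Q = 550375.0 W


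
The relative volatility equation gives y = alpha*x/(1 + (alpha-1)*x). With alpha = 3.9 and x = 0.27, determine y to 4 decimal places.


y = alpha*x / (1 + (alpha-1)*x)
y = 3.9*0.27 / (1 + (3.9-1)*0.27)
y = 1.053 / (1 + 0.783)
y = 1.053 / 1.783
y = 0.5906


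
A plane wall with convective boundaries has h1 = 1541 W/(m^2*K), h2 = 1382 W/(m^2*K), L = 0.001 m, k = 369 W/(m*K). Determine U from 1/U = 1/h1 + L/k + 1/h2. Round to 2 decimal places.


1/U = 1/h1 + L/k + 1/h2
1/U = 1/1541 + 0.001/369 + 1/1382
1/U = 0.0006489293 + 2.71e-06 + 0.000723589
1/U = 0.0013752283
U = 727.15 W/(m^2*K)


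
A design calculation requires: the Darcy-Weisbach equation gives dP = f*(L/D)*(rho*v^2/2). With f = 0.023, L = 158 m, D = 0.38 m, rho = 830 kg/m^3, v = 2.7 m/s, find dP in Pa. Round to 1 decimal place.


dP = f * (L/D) * (rho*v^2/2)
dP = 0.023 * (158/0.38) * (830*2.7^2/2)
L/D = 415.78947368
rho*v^2/2 = 830*7.29/2 = 3025.35
dP = 0.023 * 415.78947368 * 3025.35
dP = 28931.9 Pa


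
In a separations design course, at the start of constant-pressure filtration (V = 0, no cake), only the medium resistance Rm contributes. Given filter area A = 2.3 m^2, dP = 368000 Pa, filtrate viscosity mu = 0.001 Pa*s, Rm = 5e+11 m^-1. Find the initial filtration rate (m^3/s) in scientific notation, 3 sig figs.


rate = A * dP / (mu * Rm)
rate = 2.3 * 368000 / (0.001 * 5e+11)
rate = 846400.0 / 5.000e+08
rate = 1.69e-03 m^3/s


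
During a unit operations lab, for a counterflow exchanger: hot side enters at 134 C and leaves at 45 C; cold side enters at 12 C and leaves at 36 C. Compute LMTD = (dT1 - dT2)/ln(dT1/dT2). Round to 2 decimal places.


dT1 = Th_in - Tc_out = 134 - 36 = 98
dT2 = Th_out - Tc_in = 45 - 12 = 33
LMTD = (dT1 - dT2) / ln(dT1/dT2)
LMTD = (98 - 33) / ln(98/33)
LMTD = 59.72 K


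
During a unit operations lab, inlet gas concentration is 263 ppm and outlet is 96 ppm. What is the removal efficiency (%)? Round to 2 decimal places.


Efficiency = (G_in - G_out) / G_in * 100%
Efficiency = (263 - 96) / 263 * 100
Efficiency = 167 / 263 * 100
Efficiency = 63.50%


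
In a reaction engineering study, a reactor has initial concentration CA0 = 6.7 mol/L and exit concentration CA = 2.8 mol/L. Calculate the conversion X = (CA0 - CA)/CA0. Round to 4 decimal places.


X = (CA0 - CA) / CA0
X = (6.7 - 2.8) / 6.7
X = 3.9 / 6.7
X = 0.5821


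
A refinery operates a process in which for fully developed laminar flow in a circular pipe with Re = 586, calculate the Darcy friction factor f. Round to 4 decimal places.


f = 64 / Re
f = 64 / 586
f = 0.1092


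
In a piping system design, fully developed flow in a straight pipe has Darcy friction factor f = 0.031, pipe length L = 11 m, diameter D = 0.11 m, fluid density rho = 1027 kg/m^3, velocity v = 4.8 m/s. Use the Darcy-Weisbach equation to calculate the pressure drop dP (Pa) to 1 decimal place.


dP = f * (L/D) * (rho*v^2/2)
dP = 0.031 * (11/0.11) * (1027*4.8^2/2)
L/D = 100.0
rho*v^2/2 = 1027*23.04/2 = 11831.04
dP = 0.031 * 100.0 * 11831.04
dP = 36676.2 Pa


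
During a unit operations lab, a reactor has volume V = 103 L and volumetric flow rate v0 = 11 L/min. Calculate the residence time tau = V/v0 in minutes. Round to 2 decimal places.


tau = V / v0
tau = 103 / 11
tau = 9.36 min


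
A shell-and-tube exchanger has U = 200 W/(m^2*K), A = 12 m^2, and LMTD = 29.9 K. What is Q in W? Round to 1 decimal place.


Q = U * A * LMTD
Q = 200 * 12 * 29.9
Q = 71760.0 W


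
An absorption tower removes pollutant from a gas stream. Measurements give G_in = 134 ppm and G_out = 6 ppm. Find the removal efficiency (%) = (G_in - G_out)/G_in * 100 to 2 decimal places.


Efficiency = (G_in - G_out) / G_in * 100%
Efficiency = (134 - 6) / 134 * 100
Efficiency = 128 / 134 * 100
Efficiency = 95.52%


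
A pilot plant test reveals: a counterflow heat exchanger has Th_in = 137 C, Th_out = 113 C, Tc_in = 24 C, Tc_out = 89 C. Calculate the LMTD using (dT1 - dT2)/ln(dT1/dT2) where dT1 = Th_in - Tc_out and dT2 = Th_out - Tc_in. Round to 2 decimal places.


dT1 = Th_in - Tc_out = 137 - 89 = 48
dT2 = Th_out - Tc_in = 113 - 24 = 89
LMTD = (dT1 - dT2) / ln(dT1/dT2)
LMTD = (48 - 89) / ln(48/89)
LMTD = 66.40 K


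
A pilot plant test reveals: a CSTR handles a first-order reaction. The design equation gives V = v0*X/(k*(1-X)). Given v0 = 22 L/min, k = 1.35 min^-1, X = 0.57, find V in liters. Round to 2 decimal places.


V = v0 * X / (k * (1 - X))
V = 22 * 0.57 / (1.35 * (1 - 0.57))
V = 12.54 / (1.35 * 0.43)
V = 12.54 / 0.5805
V = 21.60 L


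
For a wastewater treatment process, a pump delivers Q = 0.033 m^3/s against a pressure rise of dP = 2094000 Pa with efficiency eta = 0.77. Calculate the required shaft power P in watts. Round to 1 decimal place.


P = Q * dP / eta
P = 0.033 * 2094000 / 0.77
P = 69102.0 / 0.77
P = 89742.9 W


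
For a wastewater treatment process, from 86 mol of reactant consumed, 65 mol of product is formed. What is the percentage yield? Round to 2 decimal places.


Yield = (moles product / moles consumed) * 100%
Yield = (65 / 86) * 100
Yield = 0.7558 * 100
Yield = 75.58%


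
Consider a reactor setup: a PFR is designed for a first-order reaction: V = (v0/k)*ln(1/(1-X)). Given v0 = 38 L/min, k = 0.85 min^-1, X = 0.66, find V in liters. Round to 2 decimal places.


V = (v0/k) * ln(1/(1-X))
V = (38/0.85) * ln(1/(1-0.66))
V = 44.705882 * ln(2.941176)
V = 44.705882 * 1.07881
V = 48.23 L


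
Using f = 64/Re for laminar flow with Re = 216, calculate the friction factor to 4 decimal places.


f = 64 / Re
f = 64 / 216
f = 0.2963


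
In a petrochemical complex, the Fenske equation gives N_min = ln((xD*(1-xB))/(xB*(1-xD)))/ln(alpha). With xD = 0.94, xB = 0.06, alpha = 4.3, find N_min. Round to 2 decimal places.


N_min = ln((xD*(1-xB))/(xB*(1-xD))) / ln(alpha)
Numerator inside ln: 0.8836 / 0.0036 = 245.444444
ln(245.444444) = 5.503071
ln(alpha) = ln(4.3) = 1.458615
N_min = 5.503071 / 1.458615 = 3.77


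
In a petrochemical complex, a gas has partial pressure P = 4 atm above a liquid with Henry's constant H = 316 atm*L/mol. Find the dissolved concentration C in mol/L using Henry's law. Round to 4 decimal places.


C = P / H
C = 4 / 316
C = 0.0127 mol/L


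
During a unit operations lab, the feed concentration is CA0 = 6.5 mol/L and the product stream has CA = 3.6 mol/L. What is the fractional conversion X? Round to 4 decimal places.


X = (CA0 - CA) / CA0
X = (6.5 - 3.6) / 6.5
X = 2.9 / 6.5
X = 0.4462


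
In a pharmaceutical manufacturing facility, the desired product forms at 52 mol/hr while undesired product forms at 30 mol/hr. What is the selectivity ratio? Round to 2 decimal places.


S = desired product rate / undesired product rate
S = 52 / 30
S = 1.73


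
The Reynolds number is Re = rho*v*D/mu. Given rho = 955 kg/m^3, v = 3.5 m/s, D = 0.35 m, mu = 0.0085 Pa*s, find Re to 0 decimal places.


Re = rho * v * D / mu
Re = 955 * 3.5 * 0.35 / 0.0085
Re = 1169.875 / 0.0085
Re = 137632


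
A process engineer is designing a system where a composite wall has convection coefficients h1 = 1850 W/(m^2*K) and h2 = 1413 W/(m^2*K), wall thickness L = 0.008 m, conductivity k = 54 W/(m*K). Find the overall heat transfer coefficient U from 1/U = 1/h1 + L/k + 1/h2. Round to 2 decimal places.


1/U = 1/h1 + L/k + 1/h2
1/U = 1/1850 + 0.008/54 + 1/1413
1/U = 0.0005405405 + 0.0001481481 + 0.0007077141
1/U = 0.0013964027
U = 716.13 W/(m^2*K)


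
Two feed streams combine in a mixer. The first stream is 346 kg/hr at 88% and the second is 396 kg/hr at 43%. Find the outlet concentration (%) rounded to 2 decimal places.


Mass balance on solute: F1*x1 + F2*x2 = F3*x3
F3 = F1 + F2 = 346 + 396 = 742 kg/hr
x3 = (F1*x1 + F2*x2)/F3
x3 = (346*0.88 + 396*0.43) / 742
x3 = 63.98%


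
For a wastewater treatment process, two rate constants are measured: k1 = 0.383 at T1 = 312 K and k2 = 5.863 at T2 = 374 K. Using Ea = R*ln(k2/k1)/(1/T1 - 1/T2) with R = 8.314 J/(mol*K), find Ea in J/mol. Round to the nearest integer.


Ea = R * ln(k2/k1) / (1/T1 - 1/T2)
ln(k2/k1) = ln(5.863/0.383) = 2.7283817
1/T1 - 1/T2 = 1/312 - 1/374 = 0.000531331414
Ea = 8.314 * 2.7283817 / 0.000531331414
Ea = 42692 J/mol


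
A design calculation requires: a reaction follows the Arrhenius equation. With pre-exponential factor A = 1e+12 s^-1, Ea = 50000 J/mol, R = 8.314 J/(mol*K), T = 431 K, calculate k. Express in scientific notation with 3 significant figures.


k = A * exp(-Ea/(R*T))
k = 1e+12 * exp(-50000 / (8.314 * 431))
k = 1e+12 * exp(-13.953486)
k = 8.71e+05


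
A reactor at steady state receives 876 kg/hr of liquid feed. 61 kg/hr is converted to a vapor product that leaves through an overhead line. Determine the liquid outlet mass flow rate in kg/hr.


Steady-state mass balance on the main outlet: F_out = F_in - F_removed
F_out = 876 - 61
F_out = 815 kg/hr


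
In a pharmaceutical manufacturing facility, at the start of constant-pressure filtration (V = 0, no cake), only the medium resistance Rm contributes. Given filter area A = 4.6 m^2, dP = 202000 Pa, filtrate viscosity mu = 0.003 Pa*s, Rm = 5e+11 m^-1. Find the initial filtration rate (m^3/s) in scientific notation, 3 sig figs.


rate = A * dP / (mu * Rm)
rate = 4.6 * 202000 / (0.003 * 5e+11)
rate = 929200.0 / 1.500e+09
rate = 6.19e-04 m^3/s


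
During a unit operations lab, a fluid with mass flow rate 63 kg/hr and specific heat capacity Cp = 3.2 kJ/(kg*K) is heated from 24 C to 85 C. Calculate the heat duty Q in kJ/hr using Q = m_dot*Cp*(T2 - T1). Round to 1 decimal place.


Q = m_dot * Cp * (T2 - T1)
Q = 63 * 3.2 * (85 - 24)
Q = 63 * 3.2 * 61
Q = 12297.6 kJ/hr


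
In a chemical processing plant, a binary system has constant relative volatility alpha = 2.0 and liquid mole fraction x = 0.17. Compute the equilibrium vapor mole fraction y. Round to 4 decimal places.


y = alpha*x / (1 + (alpha-1)*x)
y = 2.0*0.17 / (1 + (2.0-1)*0.17)
y = 0.34 / (1 + 0.17)
y = 0.34 / 1.17
y = 0.2906


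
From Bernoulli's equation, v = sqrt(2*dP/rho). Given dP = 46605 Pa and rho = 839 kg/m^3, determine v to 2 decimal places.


v = sqrt(2*dP/rho)
v = sqrt(2*46605/839)
v = sqrt(111.096544)
v = 10.54 m/s


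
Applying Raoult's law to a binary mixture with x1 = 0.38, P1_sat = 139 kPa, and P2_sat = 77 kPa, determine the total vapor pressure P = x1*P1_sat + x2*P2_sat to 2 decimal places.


P = x1*P1_sat + x2*P2_sat
x2 = 1 - x1 = 1 - 0.38 = 0.62
P = 0.38*139 + 0.62*77
P = 52.82 + 47.74
P = 100.56 kPa


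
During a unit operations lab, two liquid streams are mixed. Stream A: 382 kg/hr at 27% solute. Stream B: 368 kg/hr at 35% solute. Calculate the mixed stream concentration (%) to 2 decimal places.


Mass balance on solute: F1*x1 + F2*x2 = F3*x3
F3 = F1 + F2 = 382 + 368 = 750 kg/hr
x3 = (F1*x1 + F2*x2)/F3
x3 = (382*0.27 + 368*0.35) / 750
x3 = 30.93%


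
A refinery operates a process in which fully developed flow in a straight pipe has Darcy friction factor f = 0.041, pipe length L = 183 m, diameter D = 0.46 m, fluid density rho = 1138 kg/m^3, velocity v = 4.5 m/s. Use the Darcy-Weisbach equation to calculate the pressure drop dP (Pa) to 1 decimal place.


dP = f * (L/D) * (rho*v^2/2)
dP = 0.041 * (183/0.46) * (1138*4.5^2/2)
L/D = 397.82608696
rho*v^2/2 = 1138*20.25/2 = 11522.25
dP = 0.041 * 397.82608696 * 11522.25
dP = 187937.9 Pa


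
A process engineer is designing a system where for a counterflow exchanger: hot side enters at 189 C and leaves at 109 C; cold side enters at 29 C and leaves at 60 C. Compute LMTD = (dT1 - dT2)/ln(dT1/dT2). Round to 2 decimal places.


dT1 = Th_in - Tc_out = 189 - 60 = 129
dT2 = Th_out - Tc_in = 109 - 29 = 80
LMTD = (dT1 - dT2) / ln(dT1/dT2)
LMTD = (129 - 80) / ln(129/80)
LMTD = 102.56 K


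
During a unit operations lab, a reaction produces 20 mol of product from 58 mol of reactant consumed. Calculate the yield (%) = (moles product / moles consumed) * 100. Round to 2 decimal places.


Yield = (moles product / moles consumed) * 100%
Yield = (20 / 58) * 100
Yield = 0.3448 * 100
Yield = 34.48%


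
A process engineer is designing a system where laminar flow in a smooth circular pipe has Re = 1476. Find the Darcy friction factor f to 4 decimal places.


f = 64 / Re
f = 64 / 1476
f = 0.0434


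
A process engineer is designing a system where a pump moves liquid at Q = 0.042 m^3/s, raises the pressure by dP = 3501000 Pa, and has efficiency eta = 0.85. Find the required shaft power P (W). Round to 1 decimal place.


P = Q * dP / eta
P = 0.042 * 3501000 / 0.85
P = 147042.0 / 0.85
P = 172990.6 W


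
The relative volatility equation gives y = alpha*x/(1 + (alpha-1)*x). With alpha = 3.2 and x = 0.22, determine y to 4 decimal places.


y = alpha*x / (1 + (alpha-1)*x)
y = 3.2*0.22 / (1 + (3.2-1)*0.22)
y = 0.704 / (1 + 0.484)
y = 0.704 / 1.484
y = 0.4744


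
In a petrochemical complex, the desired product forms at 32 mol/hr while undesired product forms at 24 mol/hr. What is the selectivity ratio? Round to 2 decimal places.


S = desired product rate / undesired product rate
S = 32 / 24
S = 1.33


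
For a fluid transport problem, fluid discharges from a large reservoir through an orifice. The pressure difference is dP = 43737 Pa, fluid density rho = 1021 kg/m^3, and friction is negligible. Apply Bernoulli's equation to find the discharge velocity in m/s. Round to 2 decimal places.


v = sqrt(2*dP/rho)
v = sqrt(2*43737/1021)
v = sqrt(85.674829)
v = 9.26 m/s


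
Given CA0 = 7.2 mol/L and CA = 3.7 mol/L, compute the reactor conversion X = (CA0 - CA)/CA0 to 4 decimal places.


X = (CA0 - CA) / CA0
X = (7.2 - 3.7) / 7.2
X = 3.5 / 7.2
X = 0.4861


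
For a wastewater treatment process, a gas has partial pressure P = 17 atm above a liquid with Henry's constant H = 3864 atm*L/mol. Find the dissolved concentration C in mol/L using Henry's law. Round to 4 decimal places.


C = P / H
C = 17 / 3864
C = 0.0044 mol/L


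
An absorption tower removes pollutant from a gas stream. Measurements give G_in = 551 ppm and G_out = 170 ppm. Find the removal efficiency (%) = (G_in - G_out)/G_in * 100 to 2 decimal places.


Efficiency = (G_in - G_out) / G_in * 100%
Efficiency = (551 - 170) / 551 * 100
Efficiency = 381 / 551 * 100
Efficiency = 69.15%


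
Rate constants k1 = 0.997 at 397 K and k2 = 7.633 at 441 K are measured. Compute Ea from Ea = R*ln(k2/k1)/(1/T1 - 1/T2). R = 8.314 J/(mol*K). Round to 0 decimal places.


Ea = R * ln(k2/k1) / (1/T1 - 1/T2)
ln(k2/k1) = ln(7.633/0.997) = 2.0354855
1/T1 - 1/T2 = 1/397 - 1/441 = 0.000251317992
Ea = 8.314 * 2.0354855 / 0.000251317992
Ea = 67337 J/mol


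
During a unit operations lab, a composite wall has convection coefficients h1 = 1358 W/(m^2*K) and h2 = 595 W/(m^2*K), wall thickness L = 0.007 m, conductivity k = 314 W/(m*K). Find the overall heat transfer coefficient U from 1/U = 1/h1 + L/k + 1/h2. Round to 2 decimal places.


1/U = 1/h1 + L/k + 1/h2
1/U = 1/1358 + 0.007/314 + 1/595
1/U = 0.000736377 + 2.2293e-05 + 0.0016806723
1/U = 0.0024393423
U = 409.95 W/(m^2*K)


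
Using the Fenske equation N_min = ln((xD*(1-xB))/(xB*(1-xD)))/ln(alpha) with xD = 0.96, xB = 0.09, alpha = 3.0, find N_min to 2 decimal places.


N_min = ln((xD*(1-xB))/(xB*(1-xD))) / ln(alpha)
Numerator inside ln: 0.8736 / 0.0036 = 242.666667
ln(242.666667) = 5.491689
ln(alpha) = ln(3.0) = 1.098612
N_min = 5.491689 / 1.098612 = 5.00


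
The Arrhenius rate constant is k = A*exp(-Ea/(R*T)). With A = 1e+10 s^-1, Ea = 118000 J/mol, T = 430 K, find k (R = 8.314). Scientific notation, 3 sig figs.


k = A * exp(-Ea/(R*T))
k = 1e+10 * exp(-118000 / (8.314 * 430))
k = 1e+10 * exp(-33.006808)
k = 4.63e-05


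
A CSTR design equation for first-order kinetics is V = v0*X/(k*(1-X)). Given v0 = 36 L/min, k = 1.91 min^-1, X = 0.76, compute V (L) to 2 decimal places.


V = v0 * X / (k * (1 - X))
V = 36 * 0.76 / (1.91 * (1 - 0.76))
V = 27.36 / (1.91 * 0.24)
V = 27.36 / 0.4584
V = 59.69 L


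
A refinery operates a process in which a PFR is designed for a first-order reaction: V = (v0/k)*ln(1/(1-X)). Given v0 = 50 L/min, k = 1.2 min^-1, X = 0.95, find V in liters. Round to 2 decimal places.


V = (v0/k) * ln(1/(1-X))
V = (50/1.2) * ln(1/(1-0.95))
V = 41.666667 * ln(20.0)
V = 41.666667 * 2.995732
V = 124.82 L


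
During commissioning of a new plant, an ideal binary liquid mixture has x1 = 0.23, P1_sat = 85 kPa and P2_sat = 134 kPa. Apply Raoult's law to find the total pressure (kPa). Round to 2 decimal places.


P = x1*P1_sat + x2*P2_sat
x2 = 1 - x1 = 1 - 0.23 = 0.77
P = 0.23*85 + 0.77*134
P = 19.55 + 103.18
P = 122.73 kPa


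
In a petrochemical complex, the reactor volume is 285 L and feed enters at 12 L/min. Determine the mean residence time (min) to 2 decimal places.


tau = V / v0
tau = 285 / 12
tau = 23.75 min


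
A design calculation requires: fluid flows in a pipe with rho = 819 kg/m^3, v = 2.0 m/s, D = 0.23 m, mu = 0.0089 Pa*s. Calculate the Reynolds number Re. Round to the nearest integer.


Re = rho * v * D / mu
Re = 819 * 2.0 * 0.23 / 0.0089
Re = 376.74 / 0.0089
Re = 42330


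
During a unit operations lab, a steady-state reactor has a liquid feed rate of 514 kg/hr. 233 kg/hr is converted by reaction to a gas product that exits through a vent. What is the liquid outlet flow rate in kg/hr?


Steady-state mass balance on the main outlet: F_out = F_in - F_removed
F_out = 514 - 233
F_out = 281 kg/hr


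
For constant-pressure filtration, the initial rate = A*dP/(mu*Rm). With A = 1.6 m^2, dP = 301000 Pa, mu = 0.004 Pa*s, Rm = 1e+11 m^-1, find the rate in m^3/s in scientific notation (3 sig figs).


rate = A * dP / (mu * Rm)
rate = 1.6 * 301000 / (0.004 * 1e+11)
rate = 481600.0 / 4.000e+08
rate = 1.20e-03 m^3/s


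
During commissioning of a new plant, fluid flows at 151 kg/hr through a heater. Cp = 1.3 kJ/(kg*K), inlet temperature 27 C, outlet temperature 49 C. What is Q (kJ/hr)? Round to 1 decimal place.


Q = m_dot * Cp * (T2 - T1)
Q = 151 * 1.3 * (49 - 27)
Q = 151 * 1.3 * 22
Q = 4318.6 kJ/hr


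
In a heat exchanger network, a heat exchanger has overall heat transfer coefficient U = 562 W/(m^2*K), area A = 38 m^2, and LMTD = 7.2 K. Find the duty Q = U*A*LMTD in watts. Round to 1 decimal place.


Q = U * A * LMTD
Q = 562 * 38 * 7.2
Q = 153763.2 W


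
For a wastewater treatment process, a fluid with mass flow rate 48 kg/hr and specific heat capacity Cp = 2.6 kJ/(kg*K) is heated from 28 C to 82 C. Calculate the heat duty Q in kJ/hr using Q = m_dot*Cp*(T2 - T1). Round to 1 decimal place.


Q = m_dot * Cp * (T2 - T1)
Q = 48 * 2.6 * (82 - 28)
Q = 48 * 2.6 * 54
Q = 6739.2 kJ/hr


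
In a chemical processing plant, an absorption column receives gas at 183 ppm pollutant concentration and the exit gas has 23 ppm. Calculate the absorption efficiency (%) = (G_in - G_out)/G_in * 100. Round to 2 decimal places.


Efficiency = (G_in - G_out) / G_in * 100%
Efficiency = (183 - 23) / 183 * 100
Efficiency = 160 / 183 * 100
Efficiency = 87.43%


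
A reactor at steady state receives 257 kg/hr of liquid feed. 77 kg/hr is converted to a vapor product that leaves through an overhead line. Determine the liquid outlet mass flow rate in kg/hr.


Steady-state mass balance on the main outlet: F_out = F_in - F_removed
F_out = 257 - 77
F_out = 180 kg/hr


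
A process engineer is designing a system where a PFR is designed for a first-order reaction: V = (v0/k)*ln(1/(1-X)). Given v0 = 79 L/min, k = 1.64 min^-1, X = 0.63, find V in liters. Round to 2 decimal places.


V = (v0/k) * ln(1/(1-X))
V = (79/1.64) * ln(1/(1-0.63))
V = 48.170732 * ln(2.702703)
V = 48.170732 * 0.994252
V = 47.89 L


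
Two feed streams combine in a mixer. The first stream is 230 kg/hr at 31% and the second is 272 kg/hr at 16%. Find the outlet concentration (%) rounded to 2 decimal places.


Mass balance on solute: F1*x1 + F2*x2 = F3*x3
F3 = F1 + F2 = 230 + 272 = 502 kg/hr
x3 = (F1*x1 + F2*x2)/F3
x3 = (230*0.31 + 272*0.16) / 502
x3 = 22.87%


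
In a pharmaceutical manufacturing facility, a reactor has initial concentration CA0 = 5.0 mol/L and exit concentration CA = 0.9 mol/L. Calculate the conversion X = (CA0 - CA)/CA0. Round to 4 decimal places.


X = (CA0 - CA) / CA0
X = (5.0 - 0.9) / 5.0
X = 4.1 / 5.0
X = 0.8200


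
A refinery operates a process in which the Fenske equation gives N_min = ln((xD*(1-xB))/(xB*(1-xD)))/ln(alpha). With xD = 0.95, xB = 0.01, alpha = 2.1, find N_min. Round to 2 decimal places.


N_min = ln((xD*(1-xB))/(xB*(1-xD))) / ln(alpha)
Numerator inside ln: 0.9405 / 0.0005 = 1881.0
ln(1881.0) = 7.539559
ln(alpha) = ln(2.1) = 0.741937
N_min = 7.539559 / 0.741937 = 10.16


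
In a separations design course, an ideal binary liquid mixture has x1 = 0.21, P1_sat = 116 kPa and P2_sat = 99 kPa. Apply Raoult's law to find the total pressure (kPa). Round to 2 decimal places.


P = x1*P1_sat + x2*P2_sat
x2 = 1 - x1 = 1 - 0.21 = 0.79
P = 0.21*116 + 0.79*99
P = 24.36 + 78.21
P = 102.57 kPa
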